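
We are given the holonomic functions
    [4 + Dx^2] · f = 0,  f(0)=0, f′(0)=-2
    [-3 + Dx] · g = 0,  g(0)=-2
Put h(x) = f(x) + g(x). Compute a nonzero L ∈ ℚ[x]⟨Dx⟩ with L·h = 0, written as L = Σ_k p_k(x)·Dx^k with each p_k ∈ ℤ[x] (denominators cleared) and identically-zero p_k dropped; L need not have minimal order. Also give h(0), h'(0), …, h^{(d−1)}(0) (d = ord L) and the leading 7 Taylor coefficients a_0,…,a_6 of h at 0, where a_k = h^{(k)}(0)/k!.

L = -12 + 4·Dx - 3·Dx^2 + Dx^3  (order 3).
h: a_k = -2, -8, -9, -23/3, -27/4, -259/60, -81/40, …
ICs: h(0) = -2, h′(0) = -8, h′′(0) = -18.

f: a_k = 0, -2, 0, 4/3, 0, -4/15, 0, …
g: a_k = -2, -6, -9, -9, -27/4, -81/20, -81/40, …
f+g: L₀ = lclm(L_f,L_g), ord ≤ 2+1.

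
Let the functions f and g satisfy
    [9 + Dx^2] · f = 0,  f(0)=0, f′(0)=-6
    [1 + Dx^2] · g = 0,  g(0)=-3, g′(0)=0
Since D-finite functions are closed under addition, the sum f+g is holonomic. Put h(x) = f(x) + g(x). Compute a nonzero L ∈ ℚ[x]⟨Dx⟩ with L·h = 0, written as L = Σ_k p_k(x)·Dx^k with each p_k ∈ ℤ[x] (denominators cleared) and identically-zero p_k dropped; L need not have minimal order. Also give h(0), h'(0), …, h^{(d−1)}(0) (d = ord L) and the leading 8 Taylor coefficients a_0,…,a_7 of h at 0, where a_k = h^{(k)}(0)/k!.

f: a_k = 0, -6, 0, 9, 0, -81/20, 0, 243/280, …
g: a_k = -3, 0, 3/2, 0, -1/8, 0, 1/240, 0, …
f+g: L₀ = lclm(L_f,L_g), ord ≤ 2+2.
L = 9 + 10·Dx^2 + Dx^4  (order 4).
h: a_k = -3, -6, 3/2, 9, -1/8, -81/20, 1/240, 243/280, …
ICs: h(0) = -3, h′(0) = -6, h′′(0) = 3, h′′′(0) = 54.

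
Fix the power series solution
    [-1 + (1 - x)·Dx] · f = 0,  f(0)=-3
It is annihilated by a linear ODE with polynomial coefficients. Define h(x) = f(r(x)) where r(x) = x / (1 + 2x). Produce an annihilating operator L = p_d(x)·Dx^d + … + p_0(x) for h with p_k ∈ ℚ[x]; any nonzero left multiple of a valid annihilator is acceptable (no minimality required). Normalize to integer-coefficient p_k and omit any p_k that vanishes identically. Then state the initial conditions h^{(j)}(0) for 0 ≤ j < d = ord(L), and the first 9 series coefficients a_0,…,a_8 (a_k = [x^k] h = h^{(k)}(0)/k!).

L = -1 + (1 + 3·x + 2·x^2)·Dx  (order 1).
h: a_k = -3, -3, 3, -3, 3, -3, 3, -3, 3, …
ICs: h(0) = -3.

f: a_k = -3, -3, -3, -3, -3, -3, -3, -3, -3, …
L₀ from L_f via x↦r, Dx↦r'^{-1}Dx.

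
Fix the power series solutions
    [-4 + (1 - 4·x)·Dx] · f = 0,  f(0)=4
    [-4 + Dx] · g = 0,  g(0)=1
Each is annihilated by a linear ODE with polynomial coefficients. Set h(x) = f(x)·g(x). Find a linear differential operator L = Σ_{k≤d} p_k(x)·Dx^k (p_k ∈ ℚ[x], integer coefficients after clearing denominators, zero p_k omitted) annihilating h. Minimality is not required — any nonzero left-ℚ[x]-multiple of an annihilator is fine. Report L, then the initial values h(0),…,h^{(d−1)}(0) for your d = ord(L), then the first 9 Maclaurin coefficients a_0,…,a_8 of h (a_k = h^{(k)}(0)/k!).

f: a_k = 4, 16, 64, 256, 1024, 4096, 16384, 65536, 262144, …
g: a_k = 1, 4, 8, 32/3, 32/3, 128/15, 256/45, 1024/315, 512/315, …
Sym-product of L_f,L_g gives L₀ (≤ ord 1).
L = (8 - 16·x) + (-1 + 4·x)·Dx  (order 1).
h: a_k = 4, 32, 160, 2048/3, 8320/3, 166912/15, 2003968/45, 11223040/63, 224462848/315, …
ICs: h(0) = 4.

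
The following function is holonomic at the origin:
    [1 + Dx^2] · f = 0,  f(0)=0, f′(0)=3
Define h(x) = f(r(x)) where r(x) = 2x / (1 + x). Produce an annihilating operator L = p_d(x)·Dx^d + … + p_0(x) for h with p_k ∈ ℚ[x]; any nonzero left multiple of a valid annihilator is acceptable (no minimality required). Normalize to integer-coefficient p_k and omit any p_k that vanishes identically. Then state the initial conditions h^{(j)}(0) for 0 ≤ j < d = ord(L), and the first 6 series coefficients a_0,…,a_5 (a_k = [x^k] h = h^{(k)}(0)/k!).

f: a_k = 0, 3, 0, -1/2, 0, 1/40, …
f∘r: x↦r, Dx↦Dx/r' in L_f ⇒ L₀.
L = 4 + (2 + 6·x + 6·x^2 + 2·x^3)·Dx + (1 + 4·x + 6·x^2 + 4·x^3 + x^4)·Dx^2  (order 2).
h: a_k = 0, 6, -6, 2, 6, -86/5, …
ICs: h(0) = 0, h′(0) = 6.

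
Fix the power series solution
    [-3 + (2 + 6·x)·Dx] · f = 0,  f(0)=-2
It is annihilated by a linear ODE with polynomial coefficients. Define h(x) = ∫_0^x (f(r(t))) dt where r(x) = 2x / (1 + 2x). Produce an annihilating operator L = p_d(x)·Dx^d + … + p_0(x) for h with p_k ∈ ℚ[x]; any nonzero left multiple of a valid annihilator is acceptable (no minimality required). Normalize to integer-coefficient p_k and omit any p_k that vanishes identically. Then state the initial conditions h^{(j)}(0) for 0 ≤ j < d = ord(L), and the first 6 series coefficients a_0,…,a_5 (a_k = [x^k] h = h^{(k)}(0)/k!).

L = -3·Dx + (1 + 10·x + 16·x^2)·Dx^2  (order 2).
h: a_k = 0, -2, -3, 7, -87/4, 1677/20, …
ICs: h(0) = 0, h′(0) = -2.

f: a_k = -2, -3, 9/4, -27/8, 405/64, -1701/128, …
f∘r: x↦r, Dx↦Dx/r' in L_f ⇒ L₀.
h=∫h₀ ⇒ L = L₀·Dx.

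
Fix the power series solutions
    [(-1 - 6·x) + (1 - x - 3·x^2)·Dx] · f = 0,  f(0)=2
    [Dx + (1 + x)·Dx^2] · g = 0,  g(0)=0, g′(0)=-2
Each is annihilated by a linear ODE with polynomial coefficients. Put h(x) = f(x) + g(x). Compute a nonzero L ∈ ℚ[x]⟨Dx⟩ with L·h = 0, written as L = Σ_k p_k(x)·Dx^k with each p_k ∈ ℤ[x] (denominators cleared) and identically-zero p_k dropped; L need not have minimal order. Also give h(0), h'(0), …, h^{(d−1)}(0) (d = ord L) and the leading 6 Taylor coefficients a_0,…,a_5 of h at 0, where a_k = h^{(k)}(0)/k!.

f: a_k = 2, 2, 8, 14, 38, 80, …
g: a_k = 0, -2, 1, -2/3, 1/2, -2/5, …
L₀ := lclm(L_f,L_g); ord L₀ ≤ 1+2.
L = (58 + 350·x + 636·x^2 + 756·x^3 + 324·x^4)·Dx + (40 + 364·x + 976·x^2 + 1632·x^3 + 1530·x^4 + 540·x^5)·Dx^2 + (-9 - 31·x - 27·x^2 + 115·x^3 + 345·x^4 + 333·x^5 + 108·x^6)·Dx^3  (order 3).
h: a_k = 2, 0, 9, 40/3, 77/2, 398/5, …
ICs: h(0) = 2, h′(0) = 0, h′′(0) = 18.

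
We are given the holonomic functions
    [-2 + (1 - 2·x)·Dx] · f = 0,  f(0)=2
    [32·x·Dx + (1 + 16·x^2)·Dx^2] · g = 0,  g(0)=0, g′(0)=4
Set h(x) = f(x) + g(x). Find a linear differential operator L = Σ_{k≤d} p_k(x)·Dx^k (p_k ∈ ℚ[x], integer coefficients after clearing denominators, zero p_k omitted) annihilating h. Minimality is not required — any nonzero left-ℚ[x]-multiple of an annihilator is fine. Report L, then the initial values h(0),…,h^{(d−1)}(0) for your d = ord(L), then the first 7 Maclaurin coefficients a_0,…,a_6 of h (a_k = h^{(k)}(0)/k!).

L = (-32 + 256·x + 1536·x^2)·Dx + (14 - 32·x - 160·x^2 + 1536·x^3)·Dx^2 + (-1 - 6·x - 96·x^3 + 256·x^4)·Dx^3  (order 3).
h: a_k = 2, 8, 8, -16/3, 32, 1344/5, 128, …
ICs: h(0) = 2, h′(0) = 8, h′′(0) = 16.

f: a_k = 2, 4, 8, 16, 32, 64, 128, …
g: a_k = 0, 4, 0, -64/3, 0, 1024/5, 0, …
h₀=f+g: left-lcm gives L₀, ord ≤ 3.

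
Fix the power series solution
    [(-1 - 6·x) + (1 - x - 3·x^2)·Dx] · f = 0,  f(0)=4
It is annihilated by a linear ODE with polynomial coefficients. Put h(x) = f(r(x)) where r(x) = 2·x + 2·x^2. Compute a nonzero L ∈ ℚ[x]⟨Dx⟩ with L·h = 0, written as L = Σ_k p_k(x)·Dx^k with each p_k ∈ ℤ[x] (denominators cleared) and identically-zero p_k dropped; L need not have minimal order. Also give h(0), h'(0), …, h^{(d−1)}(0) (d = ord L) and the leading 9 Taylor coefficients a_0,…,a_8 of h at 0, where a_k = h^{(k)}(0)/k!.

L = (2 + 28·x + 72·x^2 + 48·x^3) + (-1 + 2·x + 14·x^2 + 24·x^3 + 12·x^4)·Dx  (order 1).
h: a_k = 4, 8, 72, 352, 1952, 10656, 57952, 316160, 1722816, …
ICs: h(0) = 4.

f: a_k = 4, 4, 16, 28, 76, 160, 388, 868, 2032, …
L₀ from L_f via x↦r, Dx↦r'^{-1}Dx.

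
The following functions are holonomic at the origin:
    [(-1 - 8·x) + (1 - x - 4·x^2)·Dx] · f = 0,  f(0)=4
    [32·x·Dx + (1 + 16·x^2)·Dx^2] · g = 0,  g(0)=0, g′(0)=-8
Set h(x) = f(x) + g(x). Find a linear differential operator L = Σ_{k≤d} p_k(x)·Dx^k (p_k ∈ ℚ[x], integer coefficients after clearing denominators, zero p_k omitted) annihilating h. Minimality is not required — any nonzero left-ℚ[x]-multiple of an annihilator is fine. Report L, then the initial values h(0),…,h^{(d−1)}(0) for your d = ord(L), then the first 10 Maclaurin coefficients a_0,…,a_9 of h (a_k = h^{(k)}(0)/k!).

L = (-160 + 640·x + 14848·x^2 + 36864·x^3 + 178176·x^4 + 98304·x^6)·Dx + (43 + 336·x + 16·x^2 + 3072·x^3 + 35072·x^4 + 124928·x^5 + 12288·x^6 + 98304·x^7)·Dx^2 + (-5 - 23·x - 272·x^2 - 16·x^3 - 2368·x^4 + 5888·x^5 + 12288·x^6 + 4096·x^7 + 16384·x^8)·Dx^3  (order 3).
h: a_k = 4, -4, 20, 236/3, 116, -748/5, 724, 45116/7, 4660, -418844/9, …
ICs: h(0) = 4, h′(0) = -4, h′′(0) = 40.

f: a_k = 4, 4, 20, 36, 116, 260, 724, 1764, 4660, 11716, …
g: a_k = 0, -8, 0, 128/3, 0, -2048/5, 0, 32768/7, 0, -524288/9, …
h₀=f+g: left-lcm gives L₀, ord ≤ 3.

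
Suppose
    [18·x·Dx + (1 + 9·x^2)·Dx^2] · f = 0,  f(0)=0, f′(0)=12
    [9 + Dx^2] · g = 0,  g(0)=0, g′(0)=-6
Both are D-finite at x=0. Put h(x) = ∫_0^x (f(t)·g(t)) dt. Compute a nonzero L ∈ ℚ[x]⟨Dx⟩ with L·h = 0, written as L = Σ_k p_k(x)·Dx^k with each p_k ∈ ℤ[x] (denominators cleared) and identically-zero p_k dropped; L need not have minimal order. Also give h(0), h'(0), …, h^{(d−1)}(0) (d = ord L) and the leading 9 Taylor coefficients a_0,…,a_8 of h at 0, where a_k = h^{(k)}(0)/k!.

f: a_k = 0, 12, 0, -36, 0, 972/5, 0, -8748/7, 0, …
g: a_k = 0, -6, 0, 9, 0, -81/20, 0, 243/280, 0, …
Product ⇒ symmetric product L₀, ord ≤ 4.
Integrate: L := L₀·Dx.
L = (810 + 18954·x^2 + 72171·x^4 + 236196·x^6 + 531441·x^8)·Dx + (972·x + 14580·x^3 + 78732·x^5 + 236196·x^7)·Dx^2 + (108 + 2592·x^2 + 13122·x^4 + 52488·x^6 + 118098·x^8)·Dx^3 + (108·x + 1620·x^3 + 8748·x^5 + 26244·x^7)·Dx^4 + (2 + 54·x^2 + 567·x^4 + 2916·x^6 + 6561·x^8)·Dx^5  (order 5).
h: a_k = 0, 0, 0, -24, 0, 324/5, 0, -1539/7, 0, …
ICs: h(0) = 0, h′(0) = 0, h′′(0) = 0, h′′′(0) = -144, h′′′′(0) = 0.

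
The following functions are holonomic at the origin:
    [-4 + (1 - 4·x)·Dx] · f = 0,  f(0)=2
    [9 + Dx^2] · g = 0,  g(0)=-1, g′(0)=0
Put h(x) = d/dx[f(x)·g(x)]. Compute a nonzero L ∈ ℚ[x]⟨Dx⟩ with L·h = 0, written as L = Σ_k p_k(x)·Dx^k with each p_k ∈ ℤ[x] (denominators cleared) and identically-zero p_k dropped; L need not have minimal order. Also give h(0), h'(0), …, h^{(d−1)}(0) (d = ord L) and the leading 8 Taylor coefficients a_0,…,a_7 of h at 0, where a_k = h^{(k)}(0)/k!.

f: a_k = 2, 8, 32, 128, 512, 2048, 8192, 32768, …
g: a_k = -1, 0, 9/2, 0, -27/8, 0, 81/80, 0, …
Sym-product of L_f,L_g gives L₀ (≤ ord 2).
h=h₀': d/dx-closure on L₀ ⇒ L.
L = (-23 - 72·x + 144·x^2) + (-8 + 32·x)·Dx + (1 - 8·x + 16·x^2)·Dx^2  (order 2).
h: a_k = -8, -46, -276, -1499, -7495, -719277/20, -1678313/10, -214824793/280, …
ICs: h(0) = -8, h′(0) = -46.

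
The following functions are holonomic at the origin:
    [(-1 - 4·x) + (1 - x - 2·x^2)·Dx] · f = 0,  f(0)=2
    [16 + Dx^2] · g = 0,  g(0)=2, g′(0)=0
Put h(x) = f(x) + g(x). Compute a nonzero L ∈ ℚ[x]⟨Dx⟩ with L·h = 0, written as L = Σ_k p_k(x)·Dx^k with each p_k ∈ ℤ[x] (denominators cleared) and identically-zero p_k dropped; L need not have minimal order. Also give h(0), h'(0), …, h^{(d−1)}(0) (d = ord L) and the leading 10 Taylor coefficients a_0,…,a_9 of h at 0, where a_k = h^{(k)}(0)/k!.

f: a_k = 2, 2, 6, 10, 22, 42, 86, 170, 342, 682, …
g: a_k = 2, 0, -16, 0, 64/3, 0, -512/45, 0, 1024/315, 0, …
Sum ⇒ L₀ = lclm(L_f,L_g) in ℚ(x)⟨Dx⟩.
L = (368 + 1408·x - 256·x^2 + 512·x^3 + 2560·x^4 + 2048·x^5) + (-176 + 336·x + 384·x^2 - 1024·x^3 - 384·x^4 + 1536·x^5 + 1024·x^6)·Dx + (23 + 88·x - 16·x^2 + 32·x^3 + 160·x^4 + 128·x^5)·Dx^2 + (-11 + 21·x + 24·x^2 - 64·x^3 - 24·x^4 + 96·x^5 + 64·x^6)·Dx^3  (order 3).
h: a_k = 4, 2, -10, 10, 130/3, 42, 3358/45, 170, 108754/315, 682, …
ICs: h(0) = 4, h′(0) = 2, h′′(0) = -20.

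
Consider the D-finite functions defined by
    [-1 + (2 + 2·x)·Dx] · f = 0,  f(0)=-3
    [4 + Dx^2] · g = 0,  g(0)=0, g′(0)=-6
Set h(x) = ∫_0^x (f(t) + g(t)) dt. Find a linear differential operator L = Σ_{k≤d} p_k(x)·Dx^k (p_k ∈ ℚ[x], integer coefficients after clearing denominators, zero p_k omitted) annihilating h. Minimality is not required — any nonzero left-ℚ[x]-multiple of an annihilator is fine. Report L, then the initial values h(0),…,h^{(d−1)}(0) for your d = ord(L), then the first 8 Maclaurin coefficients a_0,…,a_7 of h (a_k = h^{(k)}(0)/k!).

f: a_k = -3, -3/2, 3/8, -3/16, 15/128, -21/256, 63/1024, -99/2048, …
g: a_k = 0, -6, 0, 4, 0, -4/5, 0, 8/105, …
L₀ := lclm(L_f,L_g); ord L₀ ≤ 1+2.
h=∫₀ˣh₀: take L = L₀·Dx.
L = (-76 - 128·x - 64·x^2)·Dx + (120 + 376·x + 384·x^2 + 128·x^3)·Dx^2 + (-19 - 32·x - 16·x^2)·Dx^3 + (30 + 94·x + 96·x^2 + 32·x^3)·Dx^4  (order 4).
h: a_k = 0, -3, -15/4, 1/8, 61/64, 3/128, -1129/7680, 9/1024, …
ICs: h(0) = 0, h′(0) = -3, h′′(0) = -15/2, h′′′(0) = 3/4.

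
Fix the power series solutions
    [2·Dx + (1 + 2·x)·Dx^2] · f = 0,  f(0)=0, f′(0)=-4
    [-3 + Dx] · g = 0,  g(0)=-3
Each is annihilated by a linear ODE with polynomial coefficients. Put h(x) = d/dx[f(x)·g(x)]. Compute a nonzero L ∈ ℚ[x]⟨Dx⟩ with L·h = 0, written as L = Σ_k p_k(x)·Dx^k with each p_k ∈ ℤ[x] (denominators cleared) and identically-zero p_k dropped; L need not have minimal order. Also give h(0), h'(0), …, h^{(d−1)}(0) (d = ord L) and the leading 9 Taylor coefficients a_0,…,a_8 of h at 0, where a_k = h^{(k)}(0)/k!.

L = (15 + 36·x + 108·x^2) + (-8 - 36·x - 72·x^2)·Dx + (1 + 8·x + 12·x^2)·Dx^2  (order 2).
h: a_k = 12, 48, 102, 96, 249/2, -6, 3411/20, -1344/5, 655131/1120, …
ICs: h(0) = 12, h′(0) = 48.

f: a_k = 0, -4, 4, -16/3, 8, -64/5, 64/3, -256/7, 64, …
g: a_k = -3, -9, -27/2, -27/2, -81/8, -243/40, -243/80, -729/560, -2187/4480, …
h₀=f·g: eliminate ⇒ L₀, order ≤ 2·1.
Derive L from L₀ (diff closure).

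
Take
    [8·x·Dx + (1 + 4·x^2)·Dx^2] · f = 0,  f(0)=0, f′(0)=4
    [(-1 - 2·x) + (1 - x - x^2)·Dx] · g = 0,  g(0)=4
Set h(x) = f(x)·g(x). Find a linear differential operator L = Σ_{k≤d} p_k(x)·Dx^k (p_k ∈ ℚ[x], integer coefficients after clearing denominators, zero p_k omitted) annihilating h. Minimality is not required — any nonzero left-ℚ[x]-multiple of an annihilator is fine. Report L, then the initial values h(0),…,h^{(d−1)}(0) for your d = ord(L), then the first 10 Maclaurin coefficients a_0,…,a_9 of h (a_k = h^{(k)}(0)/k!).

f: a_k = 0, 4, 0, -16/3, 0, 64/5, 0, -256/7, 0, 1024/9, …
g: a_k = 4, 4, 8, 12, 20, 32, 52, 84, 136, 220, …
Product ⇒ symmetric product L₀, ord ≤ 2.
L = (2 + 8·x + 24·x^2) + (2 - 4·x + 16·x^2 + 24·x^3)·Dx + (-1 + x - 3·x^2 + 4·x^3 + 4·x^4)·Dx^2  (order 2).
h: a_k = 0, 16, 16, 32/3, 80/3, 1328/15, 576/5, 6032/105, 18128/105, 43168/63, …
ICs: h(0) = 0, h′(0) = 16.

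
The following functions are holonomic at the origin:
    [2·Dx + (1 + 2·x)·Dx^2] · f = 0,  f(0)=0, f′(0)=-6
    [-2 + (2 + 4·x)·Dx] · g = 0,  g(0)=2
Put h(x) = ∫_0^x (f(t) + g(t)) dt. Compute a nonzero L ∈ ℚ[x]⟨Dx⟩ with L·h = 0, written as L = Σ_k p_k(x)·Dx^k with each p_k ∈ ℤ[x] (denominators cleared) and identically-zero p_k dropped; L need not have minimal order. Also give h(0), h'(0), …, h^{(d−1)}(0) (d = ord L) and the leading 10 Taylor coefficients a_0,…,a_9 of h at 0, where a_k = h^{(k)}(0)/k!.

f: a_k = 0, -6, 6, -8, 12, -96/5, 32, -384/7, 96, -512/3, …
g: a_k = 2, 2, -1, 1, -5/4, 7/4, -21/8, 33/8, -429/64, 715/64, …
L₀ := lclm(L_f,L_g); ord L₀ ≤ 2+1.
Integrate: L := L₀·Dx.
L = 2·Dx^2 + (5 + 10·x)·Dx^3 + (1 + 4·x + 4·x^2)·Dx^4  (order 4).
h: a_k = 0, 2, -2, 5/3, -7/4, 43/20, -349/120, 235/56, -2841/448, 635/64, …
ICs: h(0) = 0, h′(0) = 2, h′′(0) = -4, h′′′(0) = 10.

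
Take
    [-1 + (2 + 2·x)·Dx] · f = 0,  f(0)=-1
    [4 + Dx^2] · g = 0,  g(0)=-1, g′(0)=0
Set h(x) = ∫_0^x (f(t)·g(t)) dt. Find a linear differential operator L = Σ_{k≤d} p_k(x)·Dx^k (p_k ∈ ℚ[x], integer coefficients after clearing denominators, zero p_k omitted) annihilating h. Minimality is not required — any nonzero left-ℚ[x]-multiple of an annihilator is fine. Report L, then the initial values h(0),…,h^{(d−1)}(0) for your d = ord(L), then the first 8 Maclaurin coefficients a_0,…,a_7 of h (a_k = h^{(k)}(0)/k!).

f: a_k = -1, -1/2, 1/8, -1/16, 5/128, -7/256, 21/1024, -33/2048, …
g: a_k = -1, 0, 2, 0, -2/3, 0, 4/45, 0, …
f·g: L₀ = L_f ⊗_s L_g, ord ≤ 1·2.
Integrate: L := L₀·Dx.
L = (19 + 32·x + 16·x^2)·Dx + (-4 - 4·x)·Dx^2 + (4 + 8·x + 4·x^2)·Dx^3  (order 3).
h: a_k = 0, 1, 1/4, -17/24, -15/64, 337/1920, 181/4608, -5281/322560, …
ICs: h(0) = 0, h′(0) = 1, h′′(0) = 1/2.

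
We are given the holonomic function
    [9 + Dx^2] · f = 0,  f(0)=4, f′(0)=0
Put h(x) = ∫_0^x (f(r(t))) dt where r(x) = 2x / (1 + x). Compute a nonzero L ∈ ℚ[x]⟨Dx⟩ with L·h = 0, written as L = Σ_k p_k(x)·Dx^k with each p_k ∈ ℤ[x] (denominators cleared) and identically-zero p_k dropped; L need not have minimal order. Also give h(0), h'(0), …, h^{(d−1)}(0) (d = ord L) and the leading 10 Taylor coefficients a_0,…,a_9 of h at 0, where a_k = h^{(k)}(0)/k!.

L = 36·Dx + (2 + 6·x + 6·x^2 + 2·x^3)·Dx^2 + (1 + 4·x + 6·x^2 + 4·x^3 + x^4)·Dx^3  (order 3).
h: a_k = 0, 4, 0, -24, 36, 0, -96, 7704/35, -1458/5, 1384/7, …
ICs: h(0) = 0, h′(0) = 4, h′′(0) = 0.

f: a_k = 4, 0, -18, 0, 27/2, 0, -81/20, 0, 729/1120, 0, …
Substitute x→r, Dx→(1/r')Dx; clear ⇒ L₀.
∫: right-multiply L₀ by Dx.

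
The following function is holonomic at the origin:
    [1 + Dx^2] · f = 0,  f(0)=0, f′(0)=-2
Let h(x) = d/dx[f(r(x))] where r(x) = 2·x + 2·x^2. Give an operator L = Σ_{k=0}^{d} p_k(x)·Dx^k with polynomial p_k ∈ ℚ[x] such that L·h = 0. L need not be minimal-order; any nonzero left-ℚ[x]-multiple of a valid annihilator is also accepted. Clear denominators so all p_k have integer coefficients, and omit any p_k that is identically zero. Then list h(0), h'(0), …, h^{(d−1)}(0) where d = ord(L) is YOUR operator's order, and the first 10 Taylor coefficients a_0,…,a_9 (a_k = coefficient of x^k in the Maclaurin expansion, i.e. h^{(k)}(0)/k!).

L = (16 + 32·x + 96·x^2 + 128·x^3 + 64·x^4) + (-6 - 12·x)·Dx + (1 + 4·x + 4·x^2)·Dx^2  (order 2).
h: a_k = -4, -8, 8, 32, 112/3, 0, -1664/45, -1792/45, -4544/315, 256/21, …
ICs: h(0) = -4, h′(0) = -8.

f: a_k = 0, -2, 0, 1/3, 0, -1/60, 0, 1/2520, 0, -1/181440, …
Change of var in L_f (x↦r) gives L₀.
h₀' ⇒ L via d/dx closure of L₀.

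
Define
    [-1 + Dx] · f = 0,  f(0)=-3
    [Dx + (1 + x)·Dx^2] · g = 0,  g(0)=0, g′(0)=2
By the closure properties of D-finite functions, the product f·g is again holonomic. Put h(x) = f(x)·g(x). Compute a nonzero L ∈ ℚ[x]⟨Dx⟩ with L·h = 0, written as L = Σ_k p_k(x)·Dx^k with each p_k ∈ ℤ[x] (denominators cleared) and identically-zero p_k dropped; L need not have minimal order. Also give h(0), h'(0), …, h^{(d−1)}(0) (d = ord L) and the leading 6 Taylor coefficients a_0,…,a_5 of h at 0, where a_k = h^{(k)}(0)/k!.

f: a_k = -3, -3, -3/2, -1/2, -1/8, -1/40, …
g: a_k = 0, 2, -1, 2/3, -1/2, 2/5, …
L₀ := L_f ⊗_s L_g (sym. prod.), ord ≤ 2.
L = x + (-1 - 2·x)·Dx + (1 + x)·Dx^2  (order 2).
h: a_k = 0, -6, -3, -2, 0, -9/20, …
ICs: h(0) = 0, h′(0) = -6.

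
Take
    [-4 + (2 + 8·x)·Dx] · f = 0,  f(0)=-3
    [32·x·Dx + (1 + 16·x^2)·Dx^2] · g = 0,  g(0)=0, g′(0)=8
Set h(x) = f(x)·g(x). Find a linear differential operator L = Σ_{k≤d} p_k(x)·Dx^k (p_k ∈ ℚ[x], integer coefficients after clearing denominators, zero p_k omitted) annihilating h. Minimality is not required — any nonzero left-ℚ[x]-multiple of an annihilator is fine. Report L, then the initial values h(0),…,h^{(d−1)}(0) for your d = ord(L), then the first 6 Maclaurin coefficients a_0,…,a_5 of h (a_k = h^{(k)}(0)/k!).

L = (12 - 64·x - 64·x^2) + (-4 + 16·x + 192·x^2 + 256·x^3)·Dx + (1 + 8·x + 32·x^2 + 128·x^3 + 256·x^4)·Dx^2  (order 2).
h: a_k = 0, -24, -48, 176, 160, -6224/5, …
ICs: h(0) = 0, h′(0) = -24.

f: a_k = -3, -6, 6, -12, 30, -84, …
g: a_k = 0, 8, 0, -128/3, 0, 2048/5, …
Product ⇒ symmetric product L₀, ord ≤ 2.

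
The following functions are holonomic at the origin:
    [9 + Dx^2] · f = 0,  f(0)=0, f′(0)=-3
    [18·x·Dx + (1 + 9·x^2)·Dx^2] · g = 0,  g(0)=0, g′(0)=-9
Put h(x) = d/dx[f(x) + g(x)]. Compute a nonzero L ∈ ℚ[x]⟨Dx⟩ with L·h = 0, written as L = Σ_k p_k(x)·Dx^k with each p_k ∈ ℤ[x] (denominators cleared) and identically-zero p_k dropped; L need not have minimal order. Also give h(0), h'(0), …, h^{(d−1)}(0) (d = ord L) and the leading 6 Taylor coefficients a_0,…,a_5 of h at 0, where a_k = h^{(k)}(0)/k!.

L = (-1782·x + 20412·x^3 + 13122·x^5) + (-9 + 567·x^2 + 6561·x^4 + 6561·x^6)·Dx + (-198·x + 2268·x^3 + 1458·x^5)·Dx^2 + (-1 + 63·x^2 + 729·x^4 + 729·x^6)·Dx^3  (order 3).
h: a_k = -12, 0, 189/2, 0, -5913/8, 0, …
ICs: h(0) = -12, h′(0) = 0, h′′(0) = 189.

f: a_k = 0, -3, 0, 9/2, 0, -81/40, …
g: a_k = 0, -9, 0, 27, 0, -729/5, …
Sum ⇒ L₀ = lclm(L_f,L_g) in ℚ(x)⟨Dx⟩.
h₀' ⇒ L via d/dx closure of L₀.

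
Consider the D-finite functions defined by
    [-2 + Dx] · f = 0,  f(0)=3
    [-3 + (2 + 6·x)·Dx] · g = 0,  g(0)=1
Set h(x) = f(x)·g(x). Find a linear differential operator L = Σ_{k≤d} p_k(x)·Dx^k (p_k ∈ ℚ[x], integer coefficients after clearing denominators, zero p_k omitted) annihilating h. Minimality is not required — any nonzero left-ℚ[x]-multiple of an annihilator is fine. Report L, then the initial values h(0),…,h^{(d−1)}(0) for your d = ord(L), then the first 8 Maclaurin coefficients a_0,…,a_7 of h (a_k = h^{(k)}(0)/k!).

L = (-7 - 12·x) + (2 + 6·x)·Dx  (order 1).
h: a_k = 3, 21/2, 93/8, 181/16, 241/128, 13279/1280, -276497/15360, 9930589/215040, …
ICs: h(0) = 3.

f: a_k = 3, 6, 6, 4, 2, 4/5, 4/15, 8/105, …
g: a_k = 1, 3/2, -9/8, 27/16, -405/128, 1701/256, -15309/1024, 72171/2048, …
f·g: L₀ = L_f ⊗_s L_g, ord ≤ 1·1.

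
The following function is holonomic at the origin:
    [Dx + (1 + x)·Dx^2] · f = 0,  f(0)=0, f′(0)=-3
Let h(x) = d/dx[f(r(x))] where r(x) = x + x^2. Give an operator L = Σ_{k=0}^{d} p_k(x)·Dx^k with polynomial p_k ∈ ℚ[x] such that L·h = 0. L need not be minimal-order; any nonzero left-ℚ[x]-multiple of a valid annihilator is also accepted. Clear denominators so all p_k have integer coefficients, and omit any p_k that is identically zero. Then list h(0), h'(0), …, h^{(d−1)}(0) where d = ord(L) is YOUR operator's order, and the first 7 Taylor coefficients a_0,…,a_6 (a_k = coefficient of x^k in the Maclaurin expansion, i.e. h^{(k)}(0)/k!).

f: a_k = 0, -3, 3/2, -1, 3/4, -3/5, 1/2, …
Substitute x→r, Dx→(1/r')Dx; clear ⇒ L₀.
h=h₀': d/dx-closure on L₀ ⇒ L.
L = (-1 + 2·x + 2·x^2) + (1 + 3·x + 3·x^2 + 2·x^3)·Dx  (order 1).
h: a_k = -3, -3, 6, -3, -3, 6, -3, …
ICs: h(0) = -3.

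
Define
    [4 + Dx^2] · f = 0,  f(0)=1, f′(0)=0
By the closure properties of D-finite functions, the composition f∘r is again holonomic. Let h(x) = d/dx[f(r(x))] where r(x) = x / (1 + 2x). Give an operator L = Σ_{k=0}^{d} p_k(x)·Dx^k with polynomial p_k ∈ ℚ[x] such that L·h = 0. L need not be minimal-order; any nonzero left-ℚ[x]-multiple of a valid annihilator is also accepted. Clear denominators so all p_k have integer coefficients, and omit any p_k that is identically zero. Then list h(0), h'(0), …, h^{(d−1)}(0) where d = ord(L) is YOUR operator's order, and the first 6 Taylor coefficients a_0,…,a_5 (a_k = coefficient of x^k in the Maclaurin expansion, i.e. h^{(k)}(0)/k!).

L = (28 + 96·x + 96·x^2) + (12 + 72·x + 144·x^2 + 96·x^3)·Dx + (1 + 8·x + 24·x^2 + 32·x^3 + 16·x^4)·Dx^2  (order 2).
h: a_k = 0, -4, 24, -280/3, 880/3, -12008/15, …
ICs: h(0) = 0, h′(0) = -4.

f: a_k = 1, 0, -2, 0, 2/3, 0, …
Change of var in L_f (x↦r) gives L₀.
Derive L from L₀ (diff closure).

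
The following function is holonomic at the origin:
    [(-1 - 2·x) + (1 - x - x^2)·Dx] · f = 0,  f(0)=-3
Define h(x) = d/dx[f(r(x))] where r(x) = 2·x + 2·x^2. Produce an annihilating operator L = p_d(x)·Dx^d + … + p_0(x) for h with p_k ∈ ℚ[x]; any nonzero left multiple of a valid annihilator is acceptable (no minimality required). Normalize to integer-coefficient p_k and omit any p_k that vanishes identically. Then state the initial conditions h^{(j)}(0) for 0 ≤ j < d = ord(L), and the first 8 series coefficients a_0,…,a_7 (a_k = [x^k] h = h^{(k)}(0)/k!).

f: a_k = -3, -3, -6, -9, -15, -24, -39, -63, …
h₀=f(r): pull back L_f along r ⇒ L₀.
Derive L from L₀ (diff closure).
L = (10 + 20·x + 60·x^2 + 80·x^3 + 40·x^4) + (-1 + 10·x^2 + 20·x^3 + 20·x^4 + 8·x^5)·Dx  (order 1).
h: a_k = -6, -60, -360, -1920, -9720, -47088, -221760, -1023360, …
ICs: h(0) = -6.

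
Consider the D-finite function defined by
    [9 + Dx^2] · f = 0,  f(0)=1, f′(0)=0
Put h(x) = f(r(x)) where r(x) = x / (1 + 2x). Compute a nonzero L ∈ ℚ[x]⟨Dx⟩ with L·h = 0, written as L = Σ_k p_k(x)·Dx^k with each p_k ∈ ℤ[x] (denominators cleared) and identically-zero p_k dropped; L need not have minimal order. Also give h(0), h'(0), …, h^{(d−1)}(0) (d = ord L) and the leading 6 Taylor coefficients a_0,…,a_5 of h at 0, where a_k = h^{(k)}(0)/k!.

L = 9 + (4 + 24·x + 48·x^2 + 32·x^3)·Dx + (1 + 8·x + 24·x^2 + 32·x^3 + 16·x^4)·Dx^2  (order 2).
h: a_k = 1, 0, -9/2, 18, -405/8, 117, …
ICs: h(0) = 1, h′(0) = 0.

f: a_k = 1, 0, -9/2, 0, 27/8, 0, …
L₀ from L_f via x↦r, Dx↦r'^{-1}Dx.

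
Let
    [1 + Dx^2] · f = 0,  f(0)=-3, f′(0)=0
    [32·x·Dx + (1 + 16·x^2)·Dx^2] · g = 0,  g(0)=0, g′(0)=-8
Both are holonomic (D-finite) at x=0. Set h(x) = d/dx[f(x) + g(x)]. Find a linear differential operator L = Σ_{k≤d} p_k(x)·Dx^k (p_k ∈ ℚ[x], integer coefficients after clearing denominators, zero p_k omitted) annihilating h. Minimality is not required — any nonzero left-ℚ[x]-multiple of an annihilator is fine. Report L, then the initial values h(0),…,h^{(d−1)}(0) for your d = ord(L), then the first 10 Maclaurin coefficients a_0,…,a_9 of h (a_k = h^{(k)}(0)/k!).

L = (-6112·x + 99328·x^3 + 8192·x^5) + (-31 + 1072·x^2 + 25344·x^4 + 4096·x^6)·Dx + (-6112·x + 99328·x^3 + 8192·x^5)·Dx^2 + (-31 + 1072·x^2 + 25344·x^4 + 4096·x^6)·Dx^3  (order 3).
h: a_k = -8, 3, 128, -1/2, -2048, 1/40, 32768, -1/1680, -524288, 1/120960, …
ICs: h(0) = -8, h′(0) = 3, h′′(0) = 256.

f: a_k = -3, 0, 3/2, 0, -1/8, 0, 1/240, 0, -1/13440, 0, …
g: a_k = 0, -8, 0, 128/3, 0, -2048/5, 0, 32768/7, 0, -524288/9, …
Sum ⇒ L₀ = lclm(L_f,L_g) in ℚ(x)⟨Dx⟩.
h=h₀': d/dx-closure on L₀ ⇒ L.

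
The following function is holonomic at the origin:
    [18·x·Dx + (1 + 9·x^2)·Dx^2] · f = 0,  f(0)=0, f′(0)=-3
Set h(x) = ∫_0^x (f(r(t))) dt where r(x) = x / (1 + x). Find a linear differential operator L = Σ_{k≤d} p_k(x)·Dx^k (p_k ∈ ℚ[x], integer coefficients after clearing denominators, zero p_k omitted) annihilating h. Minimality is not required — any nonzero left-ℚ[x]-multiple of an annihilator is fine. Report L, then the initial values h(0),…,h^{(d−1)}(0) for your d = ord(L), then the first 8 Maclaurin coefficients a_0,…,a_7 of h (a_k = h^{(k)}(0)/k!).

L = (2 + 20·x)·Dx^2 + (1 + 2·x + 10·x^2)·Dx^3  (order 3).
h: a_k = 0, 0, -3/2, 1, 3/2, -24/5, 2/5, 156/7, …
ICs: h(0) = 0, h′(0) = 0, h′′(0) = -3.

f: a_k = 0, -3, 0, 9, 0, -243/5, 0, 2187/7, …
Change of var in L_f (x↦r) gives L₀.
Integrate: L := L₀·Dx.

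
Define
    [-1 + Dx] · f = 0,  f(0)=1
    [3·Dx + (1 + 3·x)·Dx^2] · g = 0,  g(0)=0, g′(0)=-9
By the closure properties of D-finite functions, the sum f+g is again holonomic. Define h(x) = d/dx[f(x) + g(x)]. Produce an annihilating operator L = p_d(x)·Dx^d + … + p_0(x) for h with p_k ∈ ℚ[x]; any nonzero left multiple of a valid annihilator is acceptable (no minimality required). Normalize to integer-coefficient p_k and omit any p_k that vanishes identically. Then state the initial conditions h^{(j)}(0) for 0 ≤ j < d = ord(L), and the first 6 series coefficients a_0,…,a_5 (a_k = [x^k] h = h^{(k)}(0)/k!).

L = (-21 - 9·x) + (17 - 6·x - 9·x^2)·Dx + (4 + 15·x + 9·x^2)·Dx^2  (order 2).
h: a_k = -8, 28, -161/2, 1459/6, -17495/24, 262441/120, …
ICs: h(0) = -8, h′(0) = 28.

f: a_k = 1, 1, 1/2, 1/6, 1/24, 1/120, …
g: a_k = 0, -9, 27/2, -27, 243/4, -729/5, …
h₀=f+g: left-lcm gives L₀, ord ≤ 3.
h=h₀': d/dx-closure on L₀ ⇒ L.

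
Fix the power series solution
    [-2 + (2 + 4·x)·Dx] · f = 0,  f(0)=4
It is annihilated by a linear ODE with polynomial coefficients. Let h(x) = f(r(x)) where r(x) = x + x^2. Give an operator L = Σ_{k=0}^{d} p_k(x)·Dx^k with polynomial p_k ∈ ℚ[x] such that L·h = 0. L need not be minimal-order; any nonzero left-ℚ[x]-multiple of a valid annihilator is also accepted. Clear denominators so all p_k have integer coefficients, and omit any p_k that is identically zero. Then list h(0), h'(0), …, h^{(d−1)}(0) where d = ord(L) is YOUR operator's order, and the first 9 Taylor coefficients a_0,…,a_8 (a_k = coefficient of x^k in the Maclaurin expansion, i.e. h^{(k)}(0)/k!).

L = (-1 - 2·x) + (1 + 2·x + 2·x^2)·Dx  (order 1).
h: a_k = 4, 4, 2, -2, 3/2, -1/2, -3/4, 7/4, -61/32, …
ICs: h(0) = 4.

f: a_k = 4, 4, -2, 2, -5/2, 7/2, -21/4, 33/4, -429/32, …
Change of var in L_f (x↦r) gives L₀.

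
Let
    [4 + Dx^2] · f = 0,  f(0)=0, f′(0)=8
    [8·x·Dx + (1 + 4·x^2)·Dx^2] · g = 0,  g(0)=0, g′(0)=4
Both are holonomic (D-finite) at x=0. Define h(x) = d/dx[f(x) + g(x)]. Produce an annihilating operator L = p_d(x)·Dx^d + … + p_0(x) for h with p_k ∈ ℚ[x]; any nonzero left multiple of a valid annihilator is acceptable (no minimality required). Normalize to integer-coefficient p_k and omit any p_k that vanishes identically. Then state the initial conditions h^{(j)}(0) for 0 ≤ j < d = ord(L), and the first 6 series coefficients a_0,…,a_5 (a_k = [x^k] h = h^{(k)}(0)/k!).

L = (-352·x + 1792·x^3 + 512·x^5) + (-4 + 112·x^2 + 576·x^4 + 256·x^6)·Dx + (-88·x + 448·x^3 + 128·x^5)·Dx^2 + (-1 + 28·x^2 + 144·x^4 + 64·x^6)·Dx^3  (order 3).
h: a_k = 12, 0, -32, 0, 208/3, 0, …
ICs: h(0) = 12, h′(0) = 0, h′′(0) = -64.

f: a_k = 0, 8, 0, -16/3, 0, 16/15, …
g: a_k = 0, 4, 0, -16/3, 0, 64/5, …
h₀=f+g: left-lcm gives L₀, ord ≤ 4.
h₀' ⇒ L via d/dx closure of L₀.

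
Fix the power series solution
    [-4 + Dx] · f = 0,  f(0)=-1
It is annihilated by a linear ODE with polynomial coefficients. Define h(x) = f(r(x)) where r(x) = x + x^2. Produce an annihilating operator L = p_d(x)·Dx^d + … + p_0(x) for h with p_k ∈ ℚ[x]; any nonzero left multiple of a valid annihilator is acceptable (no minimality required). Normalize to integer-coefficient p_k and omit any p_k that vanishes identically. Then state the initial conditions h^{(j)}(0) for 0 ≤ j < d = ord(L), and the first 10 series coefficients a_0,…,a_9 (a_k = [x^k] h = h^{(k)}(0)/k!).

f: a_k = -1, -4, -8, -32/3, -32/3, -128/15, -256/45, -1024/315, -512/315, -2048/2835, …
h₀=f(r): pull back L_f along r ⇒ L₀.
L = (-4 - 8·x) + Dx  (order 1).
h: a_k = -1, -4, -12, -80/3, -152/3, -416/5, -5536/45, -52096/315, -1440/7, -675968/2835, …
ICs: h(0) = -1.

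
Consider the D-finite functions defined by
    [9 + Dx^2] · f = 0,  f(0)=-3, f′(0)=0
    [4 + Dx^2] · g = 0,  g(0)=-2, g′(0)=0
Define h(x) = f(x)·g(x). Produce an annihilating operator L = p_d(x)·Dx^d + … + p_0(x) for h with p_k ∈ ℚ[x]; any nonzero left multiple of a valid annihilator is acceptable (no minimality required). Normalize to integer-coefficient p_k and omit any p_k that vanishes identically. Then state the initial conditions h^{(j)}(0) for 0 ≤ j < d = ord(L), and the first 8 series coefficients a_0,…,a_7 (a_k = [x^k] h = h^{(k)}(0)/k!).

L = 25 + 26·Dx^2 + Dx^4  (order 4).
h: a_k = 6, 0, -39, 0, 313/4, 0, -7813/120, 0, …
ICs: h(0) = 6, h′(0) = 0, h′′(0) = -78, h′′′(0) = 0.

f: a_k = -3, 0, 27/2, 0, -81/8, 0, 243/80, 0, …
g: a_k = -2, 0, 4, 0, -4/3, 0, 8/45, 0, …
Sym-product of L_f,L_g gives L₀ (≤ ord 4).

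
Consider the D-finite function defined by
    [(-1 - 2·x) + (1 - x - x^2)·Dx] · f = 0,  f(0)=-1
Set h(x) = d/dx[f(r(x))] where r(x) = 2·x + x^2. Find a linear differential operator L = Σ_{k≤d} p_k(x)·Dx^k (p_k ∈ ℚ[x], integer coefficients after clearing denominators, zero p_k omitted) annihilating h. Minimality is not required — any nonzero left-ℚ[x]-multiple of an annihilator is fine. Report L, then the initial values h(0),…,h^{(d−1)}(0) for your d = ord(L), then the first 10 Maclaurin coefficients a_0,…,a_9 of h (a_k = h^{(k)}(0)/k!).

L = (9 + 42·x + 105·x^2 + 164·x^3 + 141·x^4 + 60·x^5 + 10·x^6) + (-1 - 3·x + 9·x^2 + 39·x^3 + 55·x^4 + 39·x^5 + 14·x^6 + 2·x^7)·Dx  (order 1).
h: a_k = -2, -18, -96, -472, -2170, -9570, -41048, -172456, -713232, -2913320, …
ICs: h(0) = -2.

f: a_k = -1, -1, -2, -3, -5, -8, -13, -21, -34, -55, …
h₀=f(r): pull back L_f along r ⇒ L₀.
Derive L from L₀ (diff closure).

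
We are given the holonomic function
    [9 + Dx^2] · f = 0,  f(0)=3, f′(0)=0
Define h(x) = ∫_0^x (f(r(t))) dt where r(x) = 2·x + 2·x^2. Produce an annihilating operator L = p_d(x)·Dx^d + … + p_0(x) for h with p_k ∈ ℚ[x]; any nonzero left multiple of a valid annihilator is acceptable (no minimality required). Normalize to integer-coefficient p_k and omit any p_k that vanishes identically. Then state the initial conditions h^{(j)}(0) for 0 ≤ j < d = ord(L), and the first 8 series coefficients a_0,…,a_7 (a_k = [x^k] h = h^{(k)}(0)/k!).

L = (36 + 216·x + 432·x^2 + 288·x^3)·Dx - 2·Dx^2 + (1 + 2·x)·Dx^3  (order 3).
h: a_k = 0, 3, 0, -18, -27, 108/5, 108, 3888/35, …
ICs: h(0) = 0, h′(0) = 3, h′′(0) = 0.

f: a_k = 3, 0, -27/2, 0, 81/8, 0, -243/80, 0, …
L₀ from L_f via x↦r, Dx↦r'^{-1}Dx.
h=∫h₀ ⇒ L = L₀·Dx.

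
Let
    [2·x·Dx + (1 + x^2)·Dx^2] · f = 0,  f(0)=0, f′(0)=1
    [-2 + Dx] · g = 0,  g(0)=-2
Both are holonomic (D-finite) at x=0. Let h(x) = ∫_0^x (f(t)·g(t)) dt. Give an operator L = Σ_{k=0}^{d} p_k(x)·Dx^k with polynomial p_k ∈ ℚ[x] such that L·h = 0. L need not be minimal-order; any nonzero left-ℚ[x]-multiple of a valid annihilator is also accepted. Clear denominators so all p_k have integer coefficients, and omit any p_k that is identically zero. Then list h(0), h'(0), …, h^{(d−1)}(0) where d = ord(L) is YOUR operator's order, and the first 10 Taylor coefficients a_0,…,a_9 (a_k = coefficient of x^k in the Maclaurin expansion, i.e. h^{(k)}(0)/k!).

f: a_k = 0, 1, 0, -1/3, 0, 1/5, 0, -1/7, 0, 1/9, …
g: a_k = -2, -4, -4, -8/3, -4/3, -8/15, -8/45, -16/315, -4/315, -8/2835, …
Sym-product of L_f,L_g gives L₀ (≤ ord 2).
h=∫h₀ ⇒ L = L₀·Dx.
L = (4 - 4·x + 4·x^2)·Dx + (-4 + 2·x - 4·x^2)·Dx^2 + (1 + x^2)·Dx^3  (order 3).
h: a_k = 0, 0, -1, -4/3, -5/6, -4/15, -1/15, -4/63, -13/420, 52/2835, …
ICs: h(0) = 0, h′(0) = 0, h′′(0) = -2.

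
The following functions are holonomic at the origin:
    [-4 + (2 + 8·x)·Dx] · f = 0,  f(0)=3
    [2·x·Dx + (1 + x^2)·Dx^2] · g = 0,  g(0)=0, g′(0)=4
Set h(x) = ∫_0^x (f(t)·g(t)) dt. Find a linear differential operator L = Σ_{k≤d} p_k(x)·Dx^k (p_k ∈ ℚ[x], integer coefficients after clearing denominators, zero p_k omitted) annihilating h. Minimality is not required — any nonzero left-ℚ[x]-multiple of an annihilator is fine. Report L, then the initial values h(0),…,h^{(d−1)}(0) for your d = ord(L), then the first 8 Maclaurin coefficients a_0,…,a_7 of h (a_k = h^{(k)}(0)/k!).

L = (12 - 4·x - 4·x^2)·Dx + (-4 - 14·x + 12·x^2 + 16·x^3)·Dx^2 + (1 + 8·x + 17·x^2 + 8·x^3 + 16·x^4)·Dx^3  (order 3).
h: a_k = 0, 0, 6, 8, -7, 8, -274/15, 232/5, …
ICs: h(0) = 0, h′(0) = 0, h′′(0) = 12.

f: a_k = 3, 6, -6, 12, -30, 84, -252, 792, …
g: a_k = 0, 4, 0, -4/3, 0, 4/5, 0, -4/7, …
Product ⇒ symmetric product L₀, ord ≤ 2.
Integrate: L := L₀·Dx.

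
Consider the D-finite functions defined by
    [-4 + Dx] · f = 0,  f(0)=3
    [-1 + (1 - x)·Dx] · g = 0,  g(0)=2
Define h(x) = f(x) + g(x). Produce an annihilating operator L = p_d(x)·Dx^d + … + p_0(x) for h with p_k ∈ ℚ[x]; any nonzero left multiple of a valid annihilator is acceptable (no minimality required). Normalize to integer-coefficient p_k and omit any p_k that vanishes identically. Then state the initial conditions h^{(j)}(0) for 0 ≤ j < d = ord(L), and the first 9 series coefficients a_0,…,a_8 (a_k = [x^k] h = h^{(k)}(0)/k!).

L = (-8 + 16·x) + (14 - 32·x + 16·x^2)·Dx + (-3 + 7·x - 4·x^2)·Dx^2  (order 2).
h: a_k = 5, 14, 26, 34, 34, 138/5, 286/15, 1234/105, 722/105, …
ICs: h(0) = 5, h′(0) = 14.

f: a_k = 3, 12, 24, 32, 32, 128/5, 256/15, 1024/105, 512/105, …
g: a_k = 2, 2, 2, 2, 2, 2, 2, 2, 2, …
f+g: L₀ = lclm(L_f,L_g), ord ≤ 1+1.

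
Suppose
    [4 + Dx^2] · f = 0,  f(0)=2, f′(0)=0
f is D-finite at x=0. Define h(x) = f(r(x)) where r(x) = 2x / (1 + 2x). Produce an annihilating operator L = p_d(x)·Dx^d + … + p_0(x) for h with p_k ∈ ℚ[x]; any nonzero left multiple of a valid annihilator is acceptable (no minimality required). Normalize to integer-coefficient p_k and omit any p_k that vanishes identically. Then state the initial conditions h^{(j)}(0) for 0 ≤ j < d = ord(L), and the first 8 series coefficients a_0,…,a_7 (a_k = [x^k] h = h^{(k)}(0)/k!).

f: a_k = 2, 0, -4, 0, 4/3, 0, -8/45, 0, …
f∘r: x↦r, Dx↦Dx/r' in L_f ⇒ L₀.
L = 16 + (4 + 24·x + 48·x^2 + 32·x^3)·Dx + (1 + 8·x + 24·x^2 + 32·x^3 + 16·x^4)·Dx^2  (order 2).
h: a_k = 2, 0, -16, 64, -512/3, 1024/3, -19712/45, -1024/5, …
ICs: h(0) = 2, h′(0) = 0.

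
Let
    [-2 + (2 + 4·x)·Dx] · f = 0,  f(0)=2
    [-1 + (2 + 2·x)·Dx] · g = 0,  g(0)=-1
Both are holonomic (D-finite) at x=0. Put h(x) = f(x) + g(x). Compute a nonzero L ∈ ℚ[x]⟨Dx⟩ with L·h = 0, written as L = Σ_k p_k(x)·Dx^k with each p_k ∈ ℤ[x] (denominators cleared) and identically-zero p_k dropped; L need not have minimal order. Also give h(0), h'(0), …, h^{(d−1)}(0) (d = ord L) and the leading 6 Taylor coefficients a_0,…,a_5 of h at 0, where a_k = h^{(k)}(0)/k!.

f: a_k = 2, 2, -1, 1, -5/4, 7/4, …
g: a_k = -1, -1/2, 1/8, -1/16, 5/128, -7/256, …
L₀ := lclm(L_f,L_g); ord L₀ ≤ 1+1.
L = -1 + (3 + 4·x)·Dx + (2 + 6·x + 4·x^2)·Dx^2  (order 2).
h: a_k = 1, 3/2, -7/8, 15/16, -155/128, 441/256, …
ICs: h(0) = 1, h′(0) = 3/2.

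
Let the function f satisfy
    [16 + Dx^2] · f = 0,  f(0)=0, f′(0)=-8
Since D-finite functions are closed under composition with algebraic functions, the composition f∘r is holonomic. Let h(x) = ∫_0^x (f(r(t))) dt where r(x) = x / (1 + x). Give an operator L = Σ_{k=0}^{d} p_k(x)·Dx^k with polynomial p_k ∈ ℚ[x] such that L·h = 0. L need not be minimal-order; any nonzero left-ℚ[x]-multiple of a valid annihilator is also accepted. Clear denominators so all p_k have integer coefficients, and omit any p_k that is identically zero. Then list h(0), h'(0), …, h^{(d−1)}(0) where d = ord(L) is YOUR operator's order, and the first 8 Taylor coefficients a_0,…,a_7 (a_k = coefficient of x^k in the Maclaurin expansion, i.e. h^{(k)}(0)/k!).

L = 16·Dx + (2 + 6·x + 6·x^2 + 2·x^3)·Dx^2 + (1 + 4·x + 6·x^2 + 4·x^3 + x^4)·Dx^3  (order 3).
h: a_k = 0, 0, -4, 8/3, 10/3, -56/5, 772/45, -120/7, …
ICs: h(0) = 0, h′(0) = 0, h′′(0) = -8.

f: a_k = 0, -8, 0, 64/3, 0, -256/15, 0, 2048/315, …
f∘r: x↦r, Dx↦Dx/r' in L_f ⇒ L₀.
Integrate: L := L₀·Dx.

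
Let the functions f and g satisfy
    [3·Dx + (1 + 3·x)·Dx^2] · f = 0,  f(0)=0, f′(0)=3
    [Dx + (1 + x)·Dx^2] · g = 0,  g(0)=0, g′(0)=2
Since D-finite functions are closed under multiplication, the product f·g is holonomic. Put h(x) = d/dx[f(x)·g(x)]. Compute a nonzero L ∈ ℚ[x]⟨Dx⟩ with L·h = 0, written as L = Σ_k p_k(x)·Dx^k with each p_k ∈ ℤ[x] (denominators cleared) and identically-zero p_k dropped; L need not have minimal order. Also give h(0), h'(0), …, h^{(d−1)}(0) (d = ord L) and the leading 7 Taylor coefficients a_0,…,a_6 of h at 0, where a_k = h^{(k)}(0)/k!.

L = (30 + 72·x + 54·x^2) + (76 + 354·x + 540·x^2 + 270·x^3)·Dx + (29 + 200·x + 486·x^2 + 504·x^3 + 189·x^4)·Dx^2 + (2 + 19·x + 68·x^2 + 114·x^3 + 90·x^4 + 27·x^5)·Dx^3  (order 3).
h: a_k = 0, 12, -36, 98, -270, 3807/5, -10934/5, …
ICs: h(0) = 0, h′(0) = 12, h′′(0) = -72.

f: a_k = 0, 3, -9/2, 9, -81/4, 243/5, -243/2, …
g: a_k = 0, 2, -1, 2/3, -1/2, 2/5, -1/3, …
L₀ := L_f ⊗_s L_g (sym. prod.), ord ≤ 4.
h₀' ⇒ L via d/dx closure of L₀.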